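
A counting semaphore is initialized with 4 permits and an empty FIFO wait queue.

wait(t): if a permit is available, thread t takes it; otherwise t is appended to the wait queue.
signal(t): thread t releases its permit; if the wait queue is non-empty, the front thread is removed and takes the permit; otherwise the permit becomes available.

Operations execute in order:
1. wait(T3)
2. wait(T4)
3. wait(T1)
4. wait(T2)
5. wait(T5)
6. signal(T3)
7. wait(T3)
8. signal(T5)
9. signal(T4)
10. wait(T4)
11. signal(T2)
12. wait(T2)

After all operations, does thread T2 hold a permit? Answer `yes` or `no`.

Answer: yes

Derivation:
Step 1: wait(T3) -> count=3 queue=[] holders={T3}
Step 2: wait(T4) -> count=2 queue=[] holders={T3,T4}
Step 3: wait(T1) -> count=1 queue=[] holders={T1,T3,T4}
Step 4: wait(T2) -> count=0 queue=[] holders={T1,T2,T3,T4}
Step 5: wait(T5) -> count=0 queue=[T5] holders={T1,T2,T3,T4}
Step 6: signal(T3) -> count=0 queue=[] holders={T1,T2,T4,T5}
Step 7: wait(T3) -> count=0 queue=[T3] holders={T1,T2,T4,T5}
Step 8: signal(T5) -> count=0 queue=[] holders={T1,T2,T3,T4}
Step 9: signal(T4) -> count=1 queue=[] holders={T1,T2,T3}
Step 10: wait(T4) -> count=0 queue=[] holders={T1,T2,T3,T4}
Step 11: signal(T2) -> count=1 queue=[] holders={T1,T3,T4}
Step 12: wait(T2) -> count=0 queue=[] holders={T1,T2,T3,T4}
Final holders: {T1,T2,T3,T4} -> T2 in holders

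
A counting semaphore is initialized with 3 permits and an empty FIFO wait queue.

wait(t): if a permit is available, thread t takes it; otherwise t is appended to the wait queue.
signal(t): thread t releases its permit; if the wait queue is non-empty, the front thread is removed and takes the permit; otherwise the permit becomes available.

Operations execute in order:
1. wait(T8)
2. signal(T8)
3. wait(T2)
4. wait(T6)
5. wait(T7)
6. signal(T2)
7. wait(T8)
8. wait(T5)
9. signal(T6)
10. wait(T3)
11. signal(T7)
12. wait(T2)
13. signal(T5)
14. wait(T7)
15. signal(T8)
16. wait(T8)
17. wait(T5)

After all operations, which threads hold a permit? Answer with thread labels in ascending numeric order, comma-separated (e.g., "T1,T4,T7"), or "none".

Step 1: wait(T8) -> count=2 queue=[] holders={T8}
Step 2: signal(T8) -> count=3 queue=[] holders={none}
Step 3: wait(T2) -> count=2 queue=[] holders={T2}
Step 4: wait(T6) -> count=1 queue=[] holders={T2,T6}
Step 5: wait(T7) -> count=0 queue=[] holders={T2,T6,T7}
Step 6: signal(T2) -> count=1 queue=[] holders={T6,T7}
Step 7: wait(T8) -> count=0 queue=[] holders={T6,T7,T8}
Step 8: wait(T5) -> count=0 queue=[T5] holders={T6,T7,T8}
Step 9: signal(T6) -> count=0 queue=[] holders={T5,T7,T8}
Step 10: wait(T3) -> count=0 queue=[T3] holders={T5,T7,T8}
Step 11: signal(T7) -> count=0 queue=[] holders={T3,T5,T8}
Step 12: wait(T2) -> count=0 queue=[T2] holders={T3,T5,T8}
Step 13: signal(T5) -> count=0 queue=[] holders={T2,T3,T8}
Step 14: wait(T7) -> count=0 queue=[T7] holders={T2,T3,T8}
Step 15: signal(T8) -> count=0 queue=[] holders={T2,T3,T7}
Step 16: wait(T8) -> count=0 queue=[T8] holders={T2,T3,T7}
Step 17: wait(T5) -> count=0 queue=[T8,T5] holders={T2,T3,T7}
Final holders: T2,T3,T7

Answer: T2,T3,T7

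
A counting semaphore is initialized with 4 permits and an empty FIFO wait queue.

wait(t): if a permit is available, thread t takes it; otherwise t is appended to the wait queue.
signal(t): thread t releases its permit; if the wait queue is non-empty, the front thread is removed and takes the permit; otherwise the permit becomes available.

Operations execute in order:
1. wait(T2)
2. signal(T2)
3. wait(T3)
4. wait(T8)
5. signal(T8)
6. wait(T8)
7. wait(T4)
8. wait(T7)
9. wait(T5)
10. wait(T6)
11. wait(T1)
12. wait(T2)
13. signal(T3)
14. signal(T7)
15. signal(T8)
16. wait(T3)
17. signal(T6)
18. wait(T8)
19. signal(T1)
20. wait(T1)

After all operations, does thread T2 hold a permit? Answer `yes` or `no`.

Step 1: wait(T2) -> count=3 queue=[] holders={T2}
Step 2: signal(T2) -> count=4 queue=[] holders={none}
Step 3: wait(T3) -> count=3 queue=[] holders={T3}
Step 4: wait(T8) -> count=2 queue=[] holders={T3,T8}
Step 5: signal(T8) -> count=3 queue=[] holders={T3}
Step 6: wait(T8) -> count=2 queue=[] holders={T3,T8}
Step 7: wait(T4) -> count=1 queue=[] holders={T3,T4,T8}
Step 8: wait(T7) -> count=0 queue=[] holders={T3,T4,T7,T8}
Step 9: wait(T5) -> count=0 queue=[T5] holders={T3,T4,T7,T8}
Step 10: wait(T6) -> count=0 queue=[T5,T6] holders={T3,T4,T7,T8}
Step 11: wait(T1) -> count=0 queue=[T5,T6,T1] holders={T3,T4,T7,T8}
Step 12: wait(T2) -> count=0 queue=[T5,T6,T1,T2] holders={T3,T4,T7,T8}
Step 13: signal(T3) -> count=0 queue=[T6,T1,T2] holders={T4,T5,T7,T8}
Step 14: signal(T7) -> count=0 queue=[T1,T2] holders={T4,T5,T6,T8}
Step 15: signal(T8) -> count=0 queue=[T2] holders={T1,T4,T5,T6}
Step 16: wait(T3) -> count=0 queue=[T2,T3] holders={T1,T4,T5,T6}
Step 17: signal(T6) -> count=0 queue=[T3] holders={T1,T2,T4,T5}
Step 18: wait(T8) -> count=0 queue=[T3,T8] holders={T1,T2,T4,T5}
Step 19: signal(T1) -> count=0 queue=[T8] holders={T2,T3,T4,T5}
Step 20: wait(T1) -> count=0 queue=[T8,T1] holders={T2,T3,T4,T5}
Final holders: {T2,T3,T4,T5} -> T2 in holders

Answer: yes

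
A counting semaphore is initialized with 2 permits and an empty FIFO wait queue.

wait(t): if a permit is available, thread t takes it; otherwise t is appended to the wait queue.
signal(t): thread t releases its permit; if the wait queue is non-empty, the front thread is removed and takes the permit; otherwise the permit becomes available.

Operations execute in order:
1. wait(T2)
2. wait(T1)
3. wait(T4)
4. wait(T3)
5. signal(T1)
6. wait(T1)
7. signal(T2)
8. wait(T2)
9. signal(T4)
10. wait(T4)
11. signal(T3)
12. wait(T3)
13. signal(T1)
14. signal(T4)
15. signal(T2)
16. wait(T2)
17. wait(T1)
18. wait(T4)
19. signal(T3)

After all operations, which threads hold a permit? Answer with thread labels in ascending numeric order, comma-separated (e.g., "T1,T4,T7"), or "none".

Answer: T1,T2

Derivation:
Step 1: wait(T2) -> count=1 queue=[] holders={T2}
Step 2: wait(T1) -> count=0 queue=[] holders={T1,T2}
Step 3: wait(T4) -> count=0 queue=[T4] holders={T1,T2}
Step 4: wait(T3) -> count=0 queue=[T4,T3] holders={T1,T2}
Step 5: signal(T1) -> count=0 queue=[T3] holders={T2,T4}
Step 6: wait(T1) -> count=0 queue=[T3,T1] holders={T2,T4}
Step 7: signal(T2) -> count=0 queue=[T1] holders={T3,T4}
Step 8: wait(T2) -> count=0 queue=[T1,T2] holders={T3,T4}
Step 9: signal(T4) -> count=0 queue=[T2] holders={T1,T3}
Step 10: wait(T4) -> count=0 queue=[T2,T4] holders={T1,T3}
Step 11: signal(T3) -> count=0 queue=[T4] holders={T1,T2}
Step 12: wait(T3) -> count=0 queue=[T4,T3] holders={T1,T2}
Step 13: signal(T1) -> count=0 queue=[T3] holders={T2,T4}
Step 14: signal(T4) -> count=0 queue=[] holders={T2,T3}
Step 15: signal(T2) -> count=1 queue=[] holders={T3}
Step 16: wait(T2) -> count=0 queue=[] holders={T2,T3}
Step 17: wait(T1) -> count=0 queue=[T1] holders={T2,T3}
Step 18: wait(T4) -> count=0 queue=[T1,T4] holders={T2,T3}
Step 19: signal(T3) -> count=0 queue=[T4] holders={T1,T2}
Final holders: T1,T2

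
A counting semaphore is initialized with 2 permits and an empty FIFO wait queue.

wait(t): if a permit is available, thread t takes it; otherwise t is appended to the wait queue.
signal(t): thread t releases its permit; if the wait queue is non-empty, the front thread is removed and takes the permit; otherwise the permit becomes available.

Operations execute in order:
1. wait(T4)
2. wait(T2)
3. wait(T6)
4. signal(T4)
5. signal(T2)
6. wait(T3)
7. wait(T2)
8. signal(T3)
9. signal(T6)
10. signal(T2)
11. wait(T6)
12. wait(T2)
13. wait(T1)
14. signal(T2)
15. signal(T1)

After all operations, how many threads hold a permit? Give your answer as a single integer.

Step 1: wait(T4) -> count=1 queue=[] holders={T4}
Step 2: wait(T2) -> count=0 queue=[] holders={T2,T4}
Step 3: wait(T6) -> count=0 queue=[T6] holders={T2,T4}
Step 4: signal(T4) -> count=0 queue=[] holders={T2,T6}
Step 5: signal(T2) -> count=1 queue=[] holders={T6}
Step 6: wait(T3) -> count=0 queue=[] holders={T3,T6}
Step 7: wait(T2) -> count=0 queue=[T2] holders={T3,T6}
Step 8: signal(T3) -> count=0 queue=[] holders={T2,T6}
Step 9: signal(T6) -> count=1 queue=[] holders={T2}
Step 10: signal(T2) -> count=2 queue=[] holders={none}
Step 11: wait(T6) -> count=1 queue=[] holders={T6}
Step 12: wait(T2) -> count=0 queue=[] holders={T2,T6}
Step 13: wait(T1) -> count=0 queue=[T1] holders={T2,T6}
Step 14: signal(T2) -> count=0 queue=[] holders={T1,T6}
Step 15: signal(T1) -> count=1 queue=[] holders={T6}
Final holders: {T6} -> 1 thread(s)

Answer: 1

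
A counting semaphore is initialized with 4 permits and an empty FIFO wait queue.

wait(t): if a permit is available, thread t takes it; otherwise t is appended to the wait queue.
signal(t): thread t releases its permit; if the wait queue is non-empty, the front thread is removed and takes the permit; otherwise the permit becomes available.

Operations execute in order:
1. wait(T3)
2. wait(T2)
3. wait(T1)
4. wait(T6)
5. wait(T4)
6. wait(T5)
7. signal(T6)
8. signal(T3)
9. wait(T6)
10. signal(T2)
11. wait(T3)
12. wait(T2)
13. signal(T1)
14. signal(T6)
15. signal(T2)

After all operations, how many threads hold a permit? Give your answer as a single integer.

Answer: 3

Derivation:
Step 1: wait(T3) -> count=3 queue=[] holders={T3}
Step 2: wait(T2) -> count=2 queue=[] holders={T2,T3}
Step 3: wait(T1) -> count=1 queue=[] holders={T1,T2,T3}
Step 4: wait(T6) -> count=0 queue=[] holders={T1,T2,T3,T6}
Step 5: wait(T4) -> count=0 queue=[T4] holders={T1,T2,T3,T6}
Step 6: wait(T5) -> count=0 queue=[T4,T5] holders={T1,T2,T3,T6}
Step 7: signal(T6) -> count=0 queue=[T5] holders={T1,T2,T3,T4}
Step 8: signal(T3) -> count=0 queue=[] holders={T1,T2,T4,T5}
Step 9: wait(T6) -> count=0 queue=[T6] holders={T1,T2,T4,T5}
Step 10: signal(T2) -> count=0 queue=[] holders={T1,T4,T5,T6}
Step 11: wait(T3) -> count=0 queue=[T3] holders={T1,T4,T5,T6}
Step 12: wait(T2) -> count=0 queue=[T3,T2] holders={T1,T4,T5,T6}
Step 13: signal(T1) -> count=0 queue=[T2] holders={T3,T4,T5,T6}
Step 14: signal(T6) -> count=0 queue=[] holders={T2,T3,T4,T5}
Step 15: signal(T2) -> count=1 queue=[] holders={T3,T4,T5}
Final holders: {T3,T4,T5} -> 3 thread(s)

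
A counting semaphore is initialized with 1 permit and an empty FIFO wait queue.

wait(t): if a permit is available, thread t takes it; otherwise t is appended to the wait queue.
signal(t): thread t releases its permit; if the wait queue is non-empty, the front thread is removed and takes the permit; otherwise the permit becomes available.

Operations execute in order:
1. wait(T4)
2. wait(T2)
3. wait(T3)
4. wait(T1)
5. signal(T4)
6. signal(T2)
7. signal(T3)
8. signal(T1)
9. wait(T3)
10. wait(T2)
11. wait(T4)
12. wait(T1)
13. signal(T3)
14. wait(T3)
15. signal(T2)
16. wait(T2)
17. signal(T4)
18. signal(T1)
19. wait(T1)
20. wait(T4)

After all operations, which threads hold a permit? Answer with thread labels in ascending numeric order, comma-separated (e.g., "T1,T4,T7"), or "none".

Step 1: wait(T4) -> count=0 queue=[] holders={T4}
Step 2: wait(T2) -> count=0 queue=[T2] holders={T4}
Step 3: wait(T3) -> count=0 queue=[T2,T3] holders={T4}
Step 4: wait(T1) -> count=0 queue=[T2,T3,T1] holders={T4}
Step 5: signal(T4) -> count=0 queue=[T3,T1] holders={T2}
Step 6: signal(T2) -> count=0 queue=[T1] holders={T3}
Step 7: signal(T3) -> count=0 queue=[] holders={T1}
Step 8: signal(T1) -> count=1 queue=[] holders={none}
Step 9: wait(T3) -> count=0 queue=[] holders={T3}
Step 10: wait(T2) -> count=0 queue=[T2] holders={T3}
Step 11: wait(T4) -> count=0 queue=[T2,T4] holders={T3}
Step 12: wait(T1) -> count=0 queue=[T2,T4,T1] holders={T3}
Step 13: signal(T3) -> count=0 queue=[T4,T1] holders={T2}
Step 14: wait(T3) -> count=0 queue=[T4,T1,T3] holders={T2}
Step 15: signal(T2) -> count=0 queue=[T1,T3] holders={T4}
Step 16: wait(T2) -> count=0 queue=[T1,T3,T2] holders={T4}
Step 17: signal(T4) -> count=0 queue=[T3,T2] holders={T1}
Step 18: signal(T1) -> count=0 queue=[T2] holders={T3}
Step 19: wait(T1) -> count=0 queue=[T2,T1] holders={T3}
Step 20: wait(T4) -> count=0 queue=[T2,T1,T4] holders={T3}
Final holders: T3

Answer: T3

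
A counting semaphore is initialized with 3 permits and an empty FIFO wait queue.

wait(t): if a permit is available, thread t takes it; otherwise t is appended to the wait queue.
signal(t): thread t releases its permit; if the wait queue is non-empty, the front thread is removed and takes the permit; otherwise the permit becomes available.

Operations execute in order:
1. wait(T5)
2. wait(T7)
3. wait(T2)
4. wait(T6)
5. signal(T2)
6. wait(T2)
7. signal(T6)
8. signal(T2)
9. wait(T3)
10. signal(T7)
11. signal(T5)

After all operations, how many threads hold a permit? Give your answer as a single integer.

Answer: 1

Derivation:
Step 1: wait(T5) -> count=2 queue=[] holders={T5}
Step 2: wait(T7) -> count=1 queue=[] holders={T5,T7}
Step 3: wait(T2) -> count=0 queue=[] holders={T2,T5,T7}
Step 4: wait(T6) -> count=0 queue=[T6] holders={T2,T5,T7}
Step 5: signal(T2) -> count=0 queue=[] holders={T5,T6,T7}
Step 6: wait(T2) -> count=0 queue=[T2] holders={T5,T6,T7}
Step 7: signal(T6) -> count=0 queue=[] holders={T2,T5,T7}
Step 8: signal(T2) -> count=1 queue=[] holders={T5,T7}
Step 9: wait(T3) -> count=0 queue=[] holders={T3,T5,T7}
Step 10: signal(T7) -> count=1 queue=[] holders={T3,T5}
Step 11: signal(T5) -> count=2 queue=[] holders={T3}
Final holders: {T3} -> 1 thread(s)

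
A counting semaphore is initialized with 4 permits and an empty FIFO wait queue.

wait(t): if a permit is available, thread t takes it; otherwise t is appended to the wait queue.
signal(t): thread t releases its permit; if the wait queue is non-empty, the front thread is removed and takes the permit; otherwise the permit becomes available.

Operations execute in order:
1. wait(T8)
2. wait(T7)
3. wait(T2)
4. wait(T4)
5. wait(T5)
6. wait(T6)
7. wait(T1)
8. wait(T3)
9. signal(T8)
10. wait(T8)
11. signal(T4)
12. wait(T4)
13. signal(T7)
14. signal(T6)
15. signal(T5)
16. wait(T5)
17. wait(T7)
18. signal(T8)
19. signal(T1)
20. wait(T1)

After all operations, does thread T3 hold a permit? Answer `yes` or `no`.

Step 1: wait(T8) -> count=3 queue=[] holders={T8}
Step 2: wait(T7) -> count=2 queue=[] holders={T7,T8}
Step 3: wait(T2) -> count=1 queue=[] holders={T2,T7,T8}
Step 4: wait(T4) -> count=0 queue=[] holders={T2,T4,T7,T8}
Step 5: wait(T5) -> count=0 queue=[T5] holders={T2,T4,T7,T8}
Step 6: wait(T6) -> count=0 queue=[T5,T6] holders={T2,T4,T7,T8}
Step 7: wait(T1) -> count=0 queue=[T5,T6,T1] holders={T2,T4,T7,T8}
Step 8: wait(T3) -> count=0 queue=[T5,T6,T1,T3] holders={T2,T4,T7,T8}
Step 9: signal(T8) -> count=0 queue=[T6,T1,T3] holders={T2,T4,T5,T7}
Step 10: wait(T8) -> count=0 queue=[T6,T1,T3,T8] holders={T2,T4,T5,T7}
Step 11: signal(T4) -> count=0 queue=[T1,T3,T8] holders={T2,T5,T6,T7}
Step 12: wait(T4) -> count=0 queue=[T1,T3,T8,T4] holders={T2,T5,T6,T7}
Step 13: signal(T7) -> count=0 queue=[T3,T8,T4] holders={T1,T2,T5,T6}
Step 14: signal(T6) -> count=0 queue=[T8,T4] holders={T1,T2,T3,T5}
Step 15: signal(T5) -> count=0 queue=[T4] holders={T1,T2,T3,T8}
Step 16: wait(T5) -> count=0 queue=[T4,T5] holders={T1,T2,T3,T8}
Step 17: wait(T7) -> count=0 queue=[T4,T5,T7] holders={T1,T2,T3,T8}
Step 18: signal(T8) -> count=0 queue=[T5,T7] holders={T1,T2,T3,T4}
Step 19: signal(T1) -> count=0 queue=[T7] holders={T2,T3,T4,T5}
Step 20: wait(T1) -> count=0 queue=[T7,T1] holders={T2,T3,T4,T5}
Final holders: {T2,T3,T4,T5} -> T3 in holders

Answer: yes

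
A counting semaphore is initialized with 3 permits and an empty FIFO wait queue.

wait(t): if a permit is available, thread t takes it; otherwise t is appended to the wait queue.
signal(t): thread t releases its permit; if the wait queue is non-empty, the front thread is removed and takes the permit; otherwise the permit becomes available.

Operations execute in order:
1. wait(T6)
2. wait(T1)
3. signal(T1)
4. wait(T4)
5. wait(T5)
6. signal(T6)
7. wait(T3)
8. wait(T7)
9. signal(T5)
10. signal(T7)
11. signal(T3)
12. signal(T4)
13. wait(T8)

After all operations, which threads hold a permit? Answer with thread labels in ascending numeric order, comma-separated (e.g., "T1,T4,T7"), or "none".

Step 1: wait(T6) -> count=2 queue=[] holders={T6}
Step 2: wait(T1) -> count=1 queue=[] holders={T1,T6}
Step 3: signal(T1) -> count=2 queue=[] holders={T6}
Step 4: wait(T4) -> count=1 queue=[] holders={T4,T6}
Step 5: wait(T5) -> count=0 queue=[] holders={T4,T5,T6}
Step 6: signal(T6) -> count=1 queue=[] holders={T4,T5}
Step 7: wait(T3) -> count=0 queue=[] holders={T3,T4,T5}
Step 8: wait(T7) -> count=0 queue=[T7] holders={T3,T4,T5}
Step 9: signal(T5) -> count=0 queue=[] holders={T3,T4,T7}
Step 10: signal(T7) -> count=1 queue=[] holders={T3,T4}
Step 11: signal(T3) -> count=2 queue=[] holders={T4}
Step 12: signal(T4) -> count=3 queue=[] holders={none}
Step 13: wait(T8) -> count=2 queue=[] holders={T8}
Final holders: T8

Answer: T8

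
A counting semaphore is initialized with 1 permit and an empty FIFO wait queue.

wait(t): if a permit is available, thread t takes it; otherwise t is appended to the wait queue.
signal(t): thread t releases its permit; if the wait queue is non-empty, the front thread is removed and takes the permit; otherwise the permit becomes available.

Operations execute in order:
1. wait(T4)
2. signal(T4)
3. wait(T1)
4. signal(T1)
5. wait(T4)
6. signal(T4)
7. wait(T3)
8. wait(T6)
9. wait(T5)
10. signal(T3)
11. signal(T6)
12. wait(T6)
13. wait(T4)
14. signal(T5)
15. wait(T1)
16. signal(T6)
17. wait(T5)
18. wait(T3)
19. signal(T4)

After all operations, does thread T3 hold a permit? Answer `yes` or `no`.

Step 1: wait(T4) -> count=0 queue=[] holders={T4}
Step 2: signal(T4) -> count=1 queue=[] holders={none}
Step 3: wait(T1) -> count=0 queue=[] holders={T1}
Step 4: signal(T1) -> count=1 queue=[] holders={none}
Step 5: wait(T4) -> count=0 queue=[] holders={T4}
Step 6: signal(T4) -> count=1 queue=[] holders={none}
Step 7: wait(T3) -> count=0 queue=[] holders={T3}
Step 8: wait(T6) -> count=0 queue=[T6] holders={T3}
Step 9: wait(T5) -> count=0 queue=[T6,T5] holders={T3}
Step 10: signal(T3) -> count=0 queue=[T5] holders={T6}
Step 11: signal(T6) -> count=0 queue=[] holders={T5}
Step 12: wait(T6) -> count=0 queue=[T6] holders={T5}
Step 13: wait(T4) -> count=0 queue=[T6,T4] holders={T5}
Step 14: signal(T5) -> count=0 queue=[T4] holders={T6}
Step 15: wait(T1) -> count=0 queue=[T4,T1] holders={T6}
Step 16: signal(T6) -> count=0 queue=[T1] holders={T4}
Step 17: wait(T5) -> count=0 queue=[T1,T5] holders={T4}
Step 18: wait(T3) -> count=0 queue=[T1,T5,T3] holders={T4}
Step 19: signal(T4) -> count=0 queue=[T5,T3] holders={T1}
Final holders: {T1} -> T3 not in holders

Answer: no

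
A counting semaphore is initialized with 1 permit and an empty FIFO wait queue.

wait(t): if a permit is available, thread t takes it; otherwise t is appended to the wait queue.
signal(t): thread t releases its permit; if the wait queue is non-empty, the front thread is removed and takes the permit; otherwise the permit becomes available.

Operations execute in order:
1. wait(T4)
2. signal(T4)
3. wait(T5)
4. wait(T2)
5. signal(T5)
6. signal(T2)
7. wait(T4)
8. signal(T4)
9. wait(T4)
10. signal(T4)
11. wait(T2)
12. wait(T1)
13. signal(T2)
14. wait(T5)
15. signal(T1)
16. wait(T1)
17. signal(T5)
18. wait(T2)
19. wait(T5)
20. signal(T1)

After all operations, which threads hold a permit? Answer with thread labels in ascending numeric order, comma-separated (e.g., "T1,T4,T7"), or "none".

Answer: T2

Derivation:
Step 1: wait(T4) -> count=0 queue=[] holders={T4}
Step 2: signal(T4) -> count=1 queue=[] holders={none}
Step 3: wait(T5) -> count=0 queue=[] holders={T5}
Step 4: wait(T2) -> count=0 queue=[T2] holders={T5}
Step 5: signal(T5) -> count=0 queue=[] holders={T2}
Step 6: signal(T2) -> count=1 queue=[] holders={none}
Step 7: wait(T4) -> count=0 queue=[] holders={T4}
Step 8: signal(T4) -> count=1 queue=[] holders={none}
Step 9: wait(T4) -> count=0 queue=[] holders={T4}
Step 10: signal(T4) -> count=1 queue=[] holders={none}
Step 11: wait(T2) -> count=0 queue=[] holders={T2}
Step 12: wait(T1) -> count=0 queue=[T1] holders={T2}
Step 13: signal(T2) -> count=0 queue=[] holders={T1}
Step 14: wait(T5) -> count=0 queue=[T5] holders={T1}
Step 15: signal(T1) -> count=0 queue=[] holders={T5}
Step 16: wait(T1) -> count=0 queue=[T1] holders={T5}
Step 17: signal(T5) -> count=0 queue=[] holders={T1}
Step 18: wait(T2) -> count=0 queue=[T2] holders={T1}
Step 19: wait(T5) -> count=0 queue=[T2,T5] holders={T1}
Step 20: signal(T1) -> count=0 queue=[T5] holders={T2}
Final holders: T2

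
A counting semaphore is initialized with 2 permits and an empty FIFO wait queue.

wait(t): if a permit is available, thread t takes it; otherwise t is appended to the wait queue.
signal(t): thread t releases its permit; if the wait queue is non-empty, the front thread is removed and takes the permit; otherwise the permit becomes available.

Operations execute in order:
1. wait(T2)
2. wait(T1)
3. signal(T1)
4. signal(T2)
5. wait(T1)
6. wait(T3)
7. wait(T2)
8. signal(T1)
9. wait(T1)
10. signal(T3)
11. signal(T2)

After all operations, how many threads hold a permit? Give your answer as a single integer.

Answer: 1

Derivation:
Step 1: wait(T2) -> count=1 queue=[] holders={T2}
Step 2: wait(T1) -> count=0 queue=[] holders={T1,T2}
Step 3: signal(T1) -> count=1 queue=[] holders={T2}
Step 4: signal(T2) -> count=2 queue=[] holders={none}
Step 5: wait(T1) -> count=1 queue=[] holders={T1}
Step 6: wait(T3) -> count=0 queue=[] holders={T1,T3}
Step 7: wait(T2) -> count=0 queue=[T2] holders={T1,T3}
Step 8: signal(T1) -> count=0 queue=[] holders={T2,T3}
Step 9: wait(T1) -> count=0 queue=[T1] holders={T2,T3}
Step 10: signal(T3) -> count=0 queue=[] holders={T1,T2}
Step 11: signal(T2) -> count=1 queue=[] holders={T1}
Final holders: {T1} -> 1 thread(s)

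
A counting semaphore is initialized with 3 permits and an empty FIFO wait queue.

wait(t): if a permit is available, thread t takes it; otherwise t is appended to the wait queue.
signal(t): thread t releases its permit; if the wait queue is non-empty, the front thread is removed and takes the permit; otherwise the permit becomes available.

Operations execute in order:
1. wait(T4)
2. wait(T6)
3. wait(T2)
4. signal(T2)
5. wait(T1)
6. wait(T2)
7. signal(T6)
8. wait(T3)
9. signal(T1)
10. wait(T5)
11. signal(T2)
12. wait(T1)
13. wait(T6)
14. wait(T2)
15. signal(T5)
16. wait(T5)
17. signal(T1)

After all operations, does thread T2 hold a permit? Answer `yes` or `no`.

Answer: no

Derivation:
Step 1: wait(T4) -> count=2 queue=[] holders={T4}
Step 2: wait(T6) -> count=1 queue=[] holders={T4,T6}
Step 3: wait(T2) -> count=0 queue=[] holders={T2,T4,T6}
Step 4: signal(T2) -> count=1 queue=[] holders={T4,T6}
Step 5: wait(T1) -> count=0 queue=[] holders={T1,T4,T6}
Step 6: wait(T2) -> count=0 queue=[T2] holders={T1,T4,T6}
Step 7: signal(T6) -> count=0 queue=[] holders={T1,T2,T4}
Step 8: wait(T3) -> count=0 queue=[T3] holders={T1,T2,T4}
Step 9: signal(T1) -> count=0 queue=[] holders={T2,T3,T4}
Step 10: wait(T5) -> count=0 queue=[T5] holders={T2,T3,T4}
Step 11: signal(T2) -> count=0 queue=[] holders={T3,T4,T5}
Step 12: wait(T1) -> count=0 queue=[T1] holders={T3,T4,T5}
Step 13: wait(T6) -> count=0 queue=[T1,T6] holders={T3,T4,T5}
Step 14: wait(T2) -> count=0 queue=[T1,T6,T2] holders={T3,T4,T5}
Step 15: signal(T5) -> count=0 queue=[T6,T2] holders={T1,T3,T4}
Step 16: wait(T5) -> count=0 queue=[T6,T2,T5] holders={T1,T3,T4}
Step 17: signal(T1) -> count=0 queue=[T2,T5] holders={T3,T4,T6}
Final holders: {T3,T4,T6} -> T2 not in holders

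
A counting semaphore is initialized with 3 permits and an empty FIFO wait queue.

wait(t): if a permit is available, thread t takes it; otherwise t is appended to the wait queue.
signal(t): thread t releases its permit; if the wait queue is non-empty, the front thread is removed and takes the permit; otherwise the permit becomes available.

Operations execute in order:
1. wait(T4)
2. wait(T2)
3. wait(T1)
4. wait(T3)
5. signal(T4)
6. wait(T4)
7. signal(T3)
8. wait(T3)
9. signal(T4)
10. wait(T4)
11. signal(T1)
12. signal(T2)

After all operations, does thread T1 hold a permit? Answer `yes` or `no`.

Step 1: wait(T4) -> count=2 queue=[] holders={T4}
Step 2: wait(T2) -> count=1 queue=[] holders={T2,T4}
Step 3: wait(T1) -> count=0 queue=[] holders={T1,T2,T4}
Step 4: wait(T3) -> count=0 queue=[T3] holders={T1,T2,T4}
Step 5: signal(T4) -> count=0 queue=[] holders={T1,T2,T3}
Step 6: wait(T4) -> count=0 queue=[T4] holders={T1,T2,T3}
Step 7: signal(T3) -> count=0 queue=[] holders={T1,T2,T4}
Step 8: wait(T3) -> count=0 queue=[T3] holders={T1,T2,T4}
Step 9: signal(T4) -> count=0 queue=[] holders={T1,T2,T3}
Step 10: wait(T4) -> count=0 queue=[T4] holders={T1,T2,T3}
Step 11: signal(T1) -> count=0 queue=[] holders={T2,T3,T4}
Step 12: signal(T2) -> count=1 queue=[] holders={T3,T4}
Final holders: {T3,T4} -> T1 not in holders

Answer: no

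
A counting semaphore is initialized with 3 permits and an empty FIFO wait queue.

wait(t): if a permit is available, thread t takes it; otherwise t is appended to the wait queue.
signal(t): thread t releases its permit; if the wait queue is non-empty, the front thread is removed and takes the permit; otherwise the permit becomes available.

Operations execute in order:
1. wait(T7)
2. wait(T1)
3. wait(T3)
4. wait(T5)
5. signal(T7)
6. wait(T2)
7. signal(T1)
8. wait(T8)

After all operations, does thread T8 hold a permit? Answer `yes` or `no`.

Answer: no

Derivation:
Step 1: wait(T7) -> count=2 queue=[] holders={T7}
Step 2: wait(T1) -> count=1 queue=[] holders={T1,T7}
Step 3: wait(T3) -> count=0 queue=[] holders={T1,T3,T7}
Step 4: wait(T5) -> count=0 queue=[T5] holders={T1,T3,T7}
Step 5: signal(T7) -> count=0 queue=[] holders={T1,T3,T5}
Step 6: wait(T2) -> count=0 queue=[T2] holders={T1,T3,T5}
Step 7: signal(T1) -> count=0 queue=[] holders={T2,T3,T5}
Step 8: wait(T8) -> count=0 queue=[T8] holders={T2,T3,T5}
Final holders: {T2,T3,T5} -> T8 not in holders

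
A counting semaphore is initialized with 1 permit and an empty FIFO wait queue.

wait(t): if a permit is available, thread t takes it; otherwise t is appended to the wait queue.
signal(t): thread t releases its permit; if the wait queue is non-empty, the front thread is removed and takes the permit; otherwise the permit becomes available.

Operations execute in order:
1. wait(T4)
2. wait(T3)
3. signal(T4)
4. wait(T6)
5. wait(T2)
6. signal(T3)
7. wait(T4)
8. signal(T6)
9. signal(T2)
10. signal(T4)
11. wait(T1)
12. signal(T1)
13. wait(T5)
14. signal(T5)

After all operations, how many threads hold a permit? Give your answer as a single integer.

Answer: 0

Derivation:
Step 1: wait(T4) -> count=0 queue=[] holders={T4}
Step 2: wait(T3) -> count=0 queue=[T3] holders={T4}
Step 3: signal(T4) -> count=0 queue=[] holders={T3}
Step 4: wait(T6) -> count=0 queue=[T6] holders={T3}
Step 5: wait(T2) -> count=0 queue=[T6,T2] holders={T3}
Step 6: signal(T3) -> count=0 queue=[T2] holders={T6}
Step 7: wait(T4) -> count=0 queue=[T2,T4] holders={T6}
Step 8: signal(T6) -> count=0 queue=[T4] holders={T2}
Step 9: signal(T2) -> count=0 queue=[] holders={T4}
Step 10: signal(T4) -> count=1 queue=[] holders={none}
Step 11: wait(T1) -> count=0 queue=[] holders={T1}
Step 12: signal(T1) -> count=1 queue=[] holders={none}
Step 13: wait(T5) -> count=0 queue=[] holders={T5}
Step 14: signal(T5) -> count=1 queue=[] holders={none}
Final holders: {none} -> 0 thread(s)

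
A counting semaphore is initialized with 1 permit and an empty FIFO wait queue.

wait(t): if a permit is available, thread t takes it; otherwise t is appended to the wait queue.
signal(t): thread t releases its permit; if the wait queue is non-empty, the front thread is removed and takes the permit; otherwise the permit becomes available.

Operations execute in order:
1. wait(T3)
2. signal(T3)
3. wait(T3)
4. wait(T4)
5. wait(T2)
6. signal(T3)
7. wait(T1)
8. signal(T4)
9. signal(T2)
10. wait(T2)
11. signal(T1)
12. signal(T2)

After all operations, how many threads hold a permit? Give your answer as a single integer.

Answer: 0

Derivation:
Step 1: wait(T3) -> count=0 queue=[] holders={T3}
Step 2: signal(T3) -> count=1 queue=[] holders={none}
Step 3: wait(T3) -> count=0 queue=[] holders={T3}
Step 4: wait(T4) -> count=0 queue=[T4] holders={T3}
Step 5: wait(T2) -> count=0 queue=[T4,T2] holders={T3}
Step 6: signal(T3) -> count=0 queue=[T2] holders={T4}
Step 7: wait(T1) -> count=0 queue=[T2,T1] holders={T4}
Step 8: signal(T4) -> count=0 queue=[T1] holders={T2}
Step 9: signal(T2) -> count=0 queue=[] holders={T1}
Step 10: wait(T2) -> count=0 queue=[T2] holders={T1}
Step 11: signal(T1) -> count=0 queue=[] holders={T2}
Step 12: signal(T2) -> count=1 queue=[] holders={none}
Final holders: {none} -> 0 thread(s)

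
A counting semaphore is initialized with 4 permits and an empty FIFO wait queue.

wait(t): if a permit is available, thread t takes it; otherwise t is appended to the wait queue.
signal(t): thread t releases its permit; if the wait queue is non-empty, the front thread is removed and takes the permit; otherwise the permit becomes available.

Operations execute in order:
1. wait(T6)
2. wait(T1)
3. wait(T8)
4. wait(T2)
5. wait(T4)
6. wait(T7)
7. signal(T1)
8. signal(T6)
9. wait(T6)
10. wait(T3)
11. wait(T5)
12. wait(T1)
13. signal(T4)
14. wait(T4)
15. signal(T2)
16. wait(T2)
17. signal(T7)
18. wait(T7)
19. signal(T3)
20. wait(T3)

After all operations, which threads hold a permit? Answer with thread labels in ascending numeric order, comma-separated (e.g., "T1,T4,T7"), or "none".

Answer: T1,T5,T6,T8

Derivation:
Step 1: wait(T6) -> count=3 queue=[] holders={T6}
Step 2: wait(T1) -> count=2 queue=[] holders={T1,T6}
Step 3: wait(T8) -> count=1 queue=[] holders={T1,T6,T8}
Step 4: wait(T2) -> count=0 queue=[] holders={T1,T2,T6,T8}
Step 5: wait(T4) -> count=0 queue=[T4] holders={T1,T2,T6,T8}
Step 6: wait(T7) -> count=0 queue=[T4,T7] holders={T1,T2,T6,T8}
Step 7: signal(T1) -> count=0 queue=[T7] holders={T2,T4,T6,T8}
Step 8: signal(T6) -> count=0 queue=[] holders={T2,T4,T7,T8}
Step 9: wait(T6) -> count=0 queue=[T6] holders={T2,T4,T7,T8}
Step 10: wait(T3) -> count=0 queue=[T6,T3] holders={T2,T4,T7,T8}
Step 11: wait(T5) -> count=0 queue=[T6,T3,T5] holders={T2,T4,T7,T8}
Step 12: wait(T1) -> count=0 queue=[T6,T3,T5,T1] holders={T2,T4,T7,T8}
Step 13: signal(T4) -> count=0 queue=[T3,T5,T1] holders={T2,T6,T7,T8}
Step 14: wait(T4) -> count=0 queue=[T3,T5,T1,T4] holders={T2,T6,T7,T8}
Step 15: signal(T2) -> count=0 queue=[T5,T1,T4] holders={T3,T6,T7,T8}
Step 16: wait(T2) -> count=0 queue=[T5,T1,T4,T2] holders={T3,T6,T7,T8}
Step 17: signal(T7) -> count=0 queue=[T1,T4,T2] holders={T3,T5,T6,T8}
Step 18: wait(T7) -> count=0 queue=[T1,T4,T2,T7] holders={T3,T5,T6,T8}
Step 19: signal(T3) -> count=0 queue=[T4,T2,T7] holders={T1,T5,T6,T8}
Step 20: wait(T3) -> count=0 queue=[T4,T2,T7,T3] holders={T1,T5,T6,T8}
Final holders: T1,T5,T6,T8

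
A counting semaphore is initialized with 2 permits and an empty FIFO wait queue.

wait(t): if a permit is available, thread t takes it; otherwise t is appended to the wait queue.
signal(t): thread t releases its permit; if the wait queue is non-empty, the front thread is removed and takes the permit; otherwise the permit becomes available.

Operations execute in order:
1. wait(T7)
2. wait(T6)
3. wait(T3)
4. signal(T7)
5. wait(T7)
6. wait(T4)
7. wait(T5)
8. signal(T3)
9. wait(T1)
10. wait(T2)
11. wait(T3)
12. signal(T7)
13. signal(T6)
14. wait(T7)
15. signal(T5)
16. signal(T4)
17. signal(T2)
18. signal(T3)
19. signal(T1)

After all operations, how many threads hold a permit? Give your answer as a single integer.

Answer: 1

Derivation:
Step 1: wait(T7) -> count=1 queue=[] holders={T7}
Step 2: wait(T6) -> count=0 queue=[] holders={T6,T7}
Step 3: wait(T3) -> count=0 queue=[T3] holders={T6,T7}
Step 4: signal(T7) -> count=0 queue=[] holders={T3,T6}
Step 5: wait(T7) -> count=0 queue=[T7] holders={T3,T6}
Step 6: wait(T4) -> count=0 queue=[T7,T4] holders={T3,T6}
Step 7: wait(T5) -> count=0 queue=[T7,T4,T5] holders={T3,T6}
Step 8: signal(T3) -> count=0 queue=[T4,T5] holders={T6,T7}
Step 9: wait(T1) -> count=0 queue=[T4,T5,T1] holders={T6,T7}
Step 10: wait(T2) -> count=0 queue=[T4,T5,T1,T2] holders={T6,T7}
Step 11: wait(T3) -> count=0 queue=[T4,T5,T1,T2,T3] holders={T6,T7}
Step 12: signal(T7) -> count=0 queue=[T5,T1,T2,T3] holders={T4,T6}
Step 13: signal(T6) -> count=0 queue=[T1,T2,T3] holders={T4,T5}
Step 14: wait(T7) -> count=0 queue=[T1,T2,T3,T7] holders={T4,T5}
Step 15: signal(T5) -> count=0 queue=[T2,T3,T7] holders={T1,T4}
Step 16: signal(T4) -> count=0 queue=[T3,T7] holders={T1,T2}
Step 17: signal(T2) -> count=0 queue=[T7] holders={T1,T3}
Step 18: signal(T3) -> count=0 queue=[] holders={T1,T7}
Step 19: signal(T1) -> count=1 queue=[] holders={T7}
Final holders: {T7} -> 1 thread(s)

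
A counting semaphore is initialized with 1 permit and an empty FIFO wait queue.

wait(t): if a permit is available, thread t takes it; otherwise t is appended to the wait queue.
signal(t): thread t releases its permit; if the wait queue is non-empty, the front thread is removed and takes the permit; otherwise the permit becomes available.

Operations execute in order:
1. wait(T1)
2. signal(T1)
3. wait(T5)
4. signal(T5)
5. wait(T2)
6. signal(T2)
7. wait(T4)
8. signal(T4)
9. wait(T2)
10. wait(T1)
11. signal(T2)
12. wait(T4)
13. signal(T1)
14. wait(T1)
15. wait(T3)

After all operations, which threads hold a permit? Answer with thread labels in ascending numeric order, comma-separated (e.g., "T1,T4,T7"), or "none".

Answer: T4

Derivation:
Step 1: wait(T1) -> count=0 queue=[] holders={T1}
Step 2: signal(T1) -> count=1 queue=[] holders={none}
Step 3: wait(T5) -> count=0 queue=[] holders={T5}
Step 4: signal(T5) -> count=1 queue=[] holders={none}
Step 5: wait(T2) -> count=0 queue=[] holders={T2}
Step 6: signal(T2) -> count=1 queue=[] holders={none}
Step 7: wait(T4) -> count=0 queue=[] holders={T4}
Step 8: signal(T4) -> count=1 queue=[] holders={none}
Step 9: wait(T2) -> count=0 queue=[] holders={T2}
Step 10: wait(T1) -> count=0 queue=[T1] holders={T2}
Step 11: signal(T2) -> count=0 queue=[] holders={T1}
Step 12: wait(T4) -> count=0 queue=[T4] holders={T1}
Step 13: signal(T1) -> count=0 queue=[] holders={T4}
Step 14: wait(T1) -> count=0 queue=[T1] holders={T4}
Step 15: wait(T3) -> count=0 queue=[T1,T3] holders={T4}
Final holders: T4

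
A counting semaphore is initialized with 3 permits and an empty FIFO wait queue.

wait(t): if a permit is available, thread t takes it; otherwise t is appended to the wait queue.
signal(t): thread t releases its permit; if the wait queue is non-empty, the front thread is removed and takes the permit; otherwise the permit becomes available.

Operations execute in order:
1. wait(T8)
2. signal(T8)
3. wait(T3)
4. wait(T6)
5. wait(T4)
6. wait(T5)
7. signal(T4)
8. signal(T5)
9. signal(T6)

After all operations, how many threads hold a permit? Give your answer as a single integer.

Step 1: wait(T8) -> count=2 queue=[] holders={T8}
Step 2: signal(T8) -> count=3 queue=[] holders={none}
Step 3: wait(T3) -> count=2 queue=[] holders={T3}
Step 4: wait(T6) -> count=1 queue=[] holders={T3,T6}
Step 5: wait(T4) -> count=0 queue=[] holders={T3,T4,T6}
Step 6: wait(T5) -> count=0 queue=[T5] holders={T3,T4,T6}
Step 7: signal(T4) -> count=0 queue=[] holders={T3,T5,T6}
Step 8: signal(T5) -> count=1 queue=[] holders={T3,T6}
Step 9: signal(T6) -> count=2 queue=[] holders={T3}
Final holders: {T3} -> 1 thread(s)

Answer: 1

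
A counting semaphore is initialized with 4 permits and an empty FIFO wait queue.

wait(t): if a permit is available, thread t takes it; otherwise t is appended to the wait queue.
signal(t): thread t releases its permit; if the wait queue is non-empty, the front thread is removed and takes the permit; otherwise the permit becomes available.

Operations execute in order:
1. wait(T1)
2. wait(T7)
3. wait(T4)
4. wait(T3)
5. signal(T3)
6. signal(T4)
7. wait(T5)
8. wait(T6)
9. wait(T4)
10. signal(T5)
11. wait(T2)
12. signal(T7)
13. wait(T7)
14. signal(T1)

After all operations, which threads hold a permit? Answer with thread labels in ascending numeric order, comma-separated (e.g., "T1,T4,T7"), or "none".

Answer: T2,T4,T6,T7

Derivation:
Step 1: wait(T1) -> count=3 queue=[] holders={T1}
Step 2: wait(T7) -> count=2 queue=[] holders={T1,T7}
Step 3: wait(T4) -> count=1 queue=[] holders={T1,T4,T7}
Step 4: wait(T3) -> count=0 queue=[] holders={T1,T3,T4,T7}
Step 5: signal(T3) -> count=1 queue=[] holders={T1,T4,T7}
Step 6: signal(T4) -> count=2 queue=[] holders={T1,T7}
Step 7: wait(T5) -> count=1 queue=[] holders={T1,T5,T7}
Step 8: wait(T6) -> count=0 queue=[] holders={T1,T5,T6,T7}
Step 9: wait(T4) -> count=0 queue=[T4] holders={T1,T5,T6,T7}
Step 10: signal(T5) -> count=0 queue=[] holders={T1,T4,T6,T7}
Step 11: wait(T2) -> count=0 queue=[T2] holders={T1,T4,T6,T7}
Step 12: signal(T7) -> count=0 queue=[] holders={T1,T2,T4,T6}
Step 13: wait(T7) -> count=0 queue=[T7] holders={T1,T2,T4,T6}
Step 14: signal(T1) -> count=0 queue=[] holders={T2,T4,T6,T7}
Final holders: T2,T4,T6,T7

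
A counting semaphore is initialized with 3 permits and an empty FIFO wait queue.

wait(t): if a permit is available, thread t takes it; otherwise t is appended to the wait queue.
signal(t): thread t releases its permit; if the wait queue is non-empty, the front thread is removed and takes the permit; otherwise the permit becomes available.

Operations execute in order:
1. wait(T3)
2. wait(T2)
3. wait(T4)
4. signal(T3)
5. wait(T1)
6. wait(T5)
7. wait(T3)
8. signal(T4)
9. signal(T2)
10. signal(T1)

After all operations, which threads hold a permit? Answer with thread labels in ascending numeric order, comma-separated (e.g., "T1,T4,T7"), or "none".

Step 1: wait(T3) -> count=2 queue=[] holders={T3}
Step 2: wait(T2) -> count=1 queue=[] holders={T2,T3}
Step 3: wait(T4) -> count=0 queue=[] holders={T2,T3,T4}
Step 4: signal(T3) -> count=1 queue=[] holders={T2,T4}
Step 5: wait(T1) -> count=0 queue=[] holders={T1,T2,T4}
Step 6: wait(T5) -> count=0 queue=[T5] holders={T1,T2,T4}
Step 7: wait(T3) -> count=0 queue=[T5,T3] holders={T1,T2,T4}
Step 8: signal(T4) -> count=0 queue=[T3] holders={T1,T2,T5}
Step 9: signal(T2) -> count=0 queue=[] holders={T1,T3,T5}
Step 10: signal(T1) -> count=1 queue=[] holders={T3,T5}
Final holders: T3,T5

Answer: T3,T5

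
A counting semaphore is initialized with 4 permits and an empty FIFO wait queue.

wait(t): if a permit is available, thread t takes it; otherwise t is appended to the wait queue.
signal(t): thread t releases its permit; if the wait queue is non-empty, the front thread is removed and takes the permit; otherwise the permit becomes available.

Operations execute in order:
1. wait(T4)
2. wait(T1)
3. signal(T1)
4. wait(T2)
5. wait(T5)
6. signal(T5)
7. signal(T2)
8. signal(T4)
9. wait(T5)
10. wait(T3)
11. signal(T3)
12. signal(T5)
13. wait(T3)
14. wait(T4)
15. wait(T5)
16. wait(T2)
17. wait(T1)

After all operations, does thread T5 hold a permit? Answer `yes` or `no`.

Step 1: wait(T4) -> count=3 queue=[] holders={T4}
Step 2: wait(T1) -> count=2 queue=[] holders={T1,T4}
Step 3: signal(T1) -> count=3 queue=[] holders={T4}
Step 4: wait(T2) -> count=2 queue=[] holders={T2,T4}
Step 5: wait(T5) -> count=1 queue=[] holders={T2,T4,T5}
Step 6: signal(T5) -> count=2 queue=[] holders={T2,T4}
Step 7: signal(T2) -> count=3 queue=[] holders={T4}
Step 8: signal(T4) -> count=4 queue=[] holders={none}
Step 9: wait(T5) -> count=3 queue=[] holders={T5}
Step 10: wait(T3) -> count=2 queue=[] holders={T3,T5}
Step 11: signal(T3) -> count=3 queue=[] holders={T5}
Step 12: signal(T5) -> count=4 queue=[] holders={none}
Step 13: wait(T3) -> count=3 queue=[] holders={T3}
Step 14: wait(T4) -> count=2 queue=[] holders={T3,T4}
Step 15: wait(T5) -> count=1 queue=[] holders={T3,T4,T5}
Step 16: wait(T2) -> count=0 queue=[] holders={T2,T3,T4,T5}
Step 17: wait(T1) -> count=0 queue=[T1] holders={T2,T3,T4,T5}
Final holders: {T2,T3,T4,T5} -> T5 in holders

Answer: yes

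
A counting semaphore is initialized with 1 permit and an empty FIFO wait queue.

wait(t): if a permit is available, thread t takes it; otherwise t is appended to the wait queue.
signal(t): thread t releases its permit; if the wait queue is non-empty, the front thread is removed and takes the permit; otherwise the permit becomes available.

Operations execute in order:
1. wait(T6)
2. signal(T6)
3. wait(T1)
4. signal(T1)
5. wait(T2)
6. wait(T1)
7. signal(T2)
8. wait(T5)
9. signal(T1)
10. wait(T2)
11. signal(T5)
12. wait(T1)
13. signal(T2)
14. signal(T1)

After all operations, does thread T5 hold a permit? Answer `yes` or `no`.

Step 1: wait(T6) -> count=0 queue=[] holders={T6}
Step 2: signal(T6) -> count=1 queue=[] holders={none}
Step 3: wait(T1) -> count=0 queue=[] holders={T1}
Step 4: signal(T1) -> count=1 queue=[] holders={none}
Step 5: wait(T2) -> count=0 queue=[] holders={T2}
Step 6: wait(T1) -> count=0 queue=[T1] holders={T2}
Step 7: signal(T2) -> count=0 queue=[] holders={T1}
Step 8: wait(T5) -> count=0 queue=[T5] holders={T1}
Step 9: signal(T1) -> count=0 queue=[] holders={T5}
Step 10: wait(T2) -> count=0 queue=[T2] holders={T5}
Step 11: signal(T5) -> count=0 queue=[] holders={T2}
Step 12: wait(T1) -> count=0 queue=[T1] holders={T2}
Step 13: signal(T2) -> count=0 queue=[] holders={T1}
Step 14: signal(T1) -> count=1 queue=[] holders={none}
Final holders: {none} -> T5 not in holders

Answer: no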